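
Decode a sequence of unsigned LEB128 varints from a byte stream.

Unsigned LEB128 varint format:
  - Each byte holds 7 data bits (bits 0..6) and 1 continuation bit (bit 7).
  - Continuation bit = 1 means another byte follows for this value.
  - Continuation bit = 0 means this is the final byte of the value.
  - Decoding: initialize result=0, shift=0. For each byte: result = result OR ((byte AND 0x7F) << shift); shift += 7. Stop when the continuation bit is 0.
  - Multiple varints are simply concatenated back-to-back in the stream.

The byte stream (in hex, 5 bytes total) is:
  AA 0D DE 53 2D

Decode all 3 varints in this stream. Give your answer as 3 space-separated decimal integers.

  byte[0]=0xAA cont=1 payload=0x2A=42: acc |= 42<<0 -> acc=42 shift=7
  byte[1]=0x0D cont=0 payload=0x0D=13: acc |= 13<<7 -> acc=1706 shift=14 [end]
Varint 1: bytes[0:2] = AA 0D -> value 1706 (2 byte(s))
  byte[2]=0xDE cont=1 payload=0x5E=94: acc |= 94<<0 -> acc=94 shift=7
  byte[3]=0x53 cont=0 payload=0x53=83: acc |= 83<<7 -> acc=10718 shift=14 [end]
Varint 2: bytes[2:4] = DE 53 -> value 10718 (2 byte(s))
  byte[4]=0x2D cont=0 payload=0x2D=45: acc |= 45<<0 -> acc=45 shift=7 [end]
Varint 3: bytes[4:5] = 2D -> value 45 (1 byte(s))

Answer: 1706 10718 45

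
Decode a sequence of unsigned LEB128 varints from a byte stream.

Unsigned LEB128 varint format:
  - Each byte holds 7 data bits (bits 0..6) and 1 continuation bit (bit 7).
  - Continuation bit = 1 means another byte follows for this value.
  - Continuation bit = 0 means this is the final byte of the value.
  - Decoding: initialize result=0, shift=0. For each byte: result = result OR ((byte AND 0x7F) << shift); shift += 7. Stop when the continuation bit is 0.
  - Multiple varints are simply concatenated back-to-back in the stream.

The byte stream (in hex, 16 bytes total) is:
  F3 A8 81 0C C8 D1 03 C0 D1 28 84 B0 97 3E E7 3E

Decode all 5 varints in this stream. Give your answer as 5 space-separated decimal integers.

Answer: 25187443 59592 665792 130406404 8039

Derivation:
  byte[0]=0xF3 cont=1 payload=0x73=115: acc |= 115<<0 -> acc=115 shift=7
  byte[1]=0xA8 cont=1 payload=0x28=40: acc |= 40<<7 -> acc=5235 shift=14
  byte[2]=0x81 cont=1 payload=0x01=1: acc |= 1<<14 -> acc=21619 shift=21
  byte[3]=0x0C cont=0 payload=0x0C=12: acc |= 12<<21 -> acc=25187443 shift=28 [end]
Varint 1: bytes[0:4] = F3 A8 81 0C -> value 25187443 (4 byte(s))
  byte[4]=0xC8 cont=1 payload=0x48=72: acc |= 72<<0 -> acc=72 shift=7
  byte[5]=0xD1 cont=1 payload=0x51=81: acc |= 81<<7 -> acc=10440 shift=14
  byte[6]=0x03 cont=0 payload=0x03=3: acc |= 3<<14 -> acc=59592 shift=21 [end]
Varint 2: bytes[4:7] = C8 D1 03 -> value 59592 (3 byte(s))
  byte[7]=0xC0 cont=1 payload=0x40=64: acc |= 64<<0 -> acc=64 shift=7
  byte[8]=0xD1 cont=1 payload=0x51=81: acc |= 81<<7 -> acc=10432 shift=14
  byte[9]=0x28 cont=0 payload=0x28=40: acc |= 40<<14 -> acc=665792 shift=21 [end]
Varint 3: bytes[7:10] = C0 D1 28 -> value 665792 (3 byte(s))
  byte[10]=0x84 cont=1 payload=0x04=4: acc |= 4<<0 -> acc=4 shift=7
  byte[11]=0xB0 cont=1 payload=0x30=48: acc |= 48<<7 -> acc=6148 shift=14
  byte[12]=0x97 cont=1 payload=0x17=23: acc |= 23<<14 -> acc=382980 shift=21
  byte[13]=0x3E cont=0 payload=0x3E=62: acc |= 62<<21 -> acc=130406404 shift=28 [end]
Varint 4: bytes[10:14] = 84 B0 97 3E -> value 130406404 (4 byte(s))
  byte[14]=0xE7 cont=1 payload=0x67=103: acc |= 103<<0 -> acc=103 shift=7
  byte[15]=0x3E cont=0 payload=0x3E=62: acc |= 62<<7 -> acc=8039 shift=14 [end]
Varint 5: bytes[14:16] = E7 3E -> value 8039 (2 byte(s))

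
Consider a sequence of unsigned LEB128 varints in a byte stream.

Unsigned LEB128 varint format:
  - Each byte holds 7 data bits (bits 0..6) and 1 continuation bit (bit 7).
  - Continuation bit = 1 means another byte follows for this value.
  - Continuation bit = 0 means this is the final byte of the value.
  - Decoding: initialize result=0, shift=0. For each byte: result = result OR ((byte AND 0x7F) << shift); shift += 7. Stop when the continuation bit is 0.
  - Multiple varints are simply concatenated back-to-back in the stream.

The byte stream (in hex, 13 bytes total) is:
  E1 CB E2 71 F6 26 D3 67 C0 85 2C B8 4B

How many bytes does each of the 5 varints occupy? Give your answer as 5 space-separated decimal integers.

  byte[0]=0xE1 cont=1 payload=0x61=97: acc |= 97<<0 -> acc=97 shift=7
  byte[1]=0xCB cont=1 payload=0x4B=75: acc |= 75<<7 -> acc=9697 shift=14
  byte[2]=0xE2 cont=1 payload=0x62=98: acc |= 98<<14 -> acc=1615329 shift=21
  byte[3]=0x71 cont=0 payload=0x71=113: acc |= 113<<21 -> acc=238593505 shift=28 [end]
Varint 1: bytes[0:4] = E1 CB E2 71 -> value 238593505 (4 byte(s))
  byte[4]=0xF6 cont=1 payload=0x76=118: acc |= 118<<0 -> acc=118 shift=7
  byte[5]=0x26 cont=0 payload=0x26=38: acc |= 38<<7 -> acc=4982 shift=14 [end]
Varint 2: bytes[4:6] = F6 26 -> value 4982 (2 byte(s))
  byte[6]=0xD3 cont=1 payload=0x53=83: acc |= 83<<0 -> acc=83 shift=7
  byte[7]=0x67 cont=0 payload=0x67=103: acc |= 103<<7 -> acc=13267 shift=14 [end]
Varint 3: bytes[6:8] = D3 67 -> value 13267 (2 byte(s))
  byte[8]=0xC0 cont=1 payload=0x40=64: acc |= 64<<0 -> acc=64 shift=7
  byte[9]=0x85 cont=1 payload=0x05=5: acc |= 5<<7 -> acc=704 shift=14
  byte[10]=0x2C cont=0 payload=0x2C=44: acc |= 44<<14 -> acc=721600 shift=21 [end]
Varint 4: bytes[8:11] = C0 85 2C -> value 721600 (3 byte(s))
  byte[11]=0xB8 cont=1 payload=0x38=56: acc |= 56<<0 -> acc=56 shift=7
  byte[12]=0x4B cont=0 payload=0x4B=75: acc |= 75<<7 -> acc=9656 shift=14 [end]
Varint 5: bytes[11:13] = B8 4B -> value 9656 (2 byte(s))

Answer: 4 2 2 3 2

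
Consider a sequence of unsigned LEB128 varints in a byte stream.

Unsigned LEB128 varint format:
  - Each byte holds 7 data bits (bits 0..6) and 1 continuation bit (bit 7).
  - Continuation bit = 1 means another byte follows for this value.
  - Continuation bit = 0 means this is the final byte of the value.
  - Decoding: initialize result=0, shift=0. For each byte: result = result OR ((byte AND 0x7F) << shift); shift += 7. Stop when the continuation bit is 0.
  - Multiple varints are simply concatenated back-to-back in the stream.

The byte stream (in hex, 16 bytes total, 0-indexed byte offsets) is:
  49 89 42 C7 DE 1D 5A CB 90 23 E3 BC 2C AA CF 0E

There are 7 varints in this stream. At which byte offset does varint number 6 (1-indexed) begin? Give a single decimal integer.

  byte[0]=0x49 cont=0 payload=0x49=73: acc |= 73<<0 -> acc=73 shift=7 [end]
Varint 1: bytes[0:1] = 49 -> value 73 (1 byte(s))
  byte[1]=0x89 cont=1 payload=0x09=9: acc |= 9<<0 -> acc=9 shift=7
  byte[2]=0x42 cont=0 payload=0x42=66: acc |= 66<<7 -> acc=8457 shift=14 [end]
Varint 2: bytes[1:3] = 89 42 -> value 8457 (2 byte(s))
  byte[3]=0xC7 cont=1 payload=0x47=71: acc |= 71<<0 -> acc=71 shift=7
  byte[4]=0xDE cont=1 payload=0x5E=94: acc |= 94<<7 -> acc=12103 shift=14
  byte[5]=0x1D cont=0 payload=0x1D=29: acc |= 29<<14 -> acc=487239 shift=21 [end]
Varint 3: bytes[3:6] = C7 DE 1D -> value 487239 (3 byte(s))
  byte[6]=0x5A cont=0 payload=0x5A=90: acc |= 90<<0 -> acc=90 shift=7 [end]
Varint 4: bytes[6:7] = 5A -> value 90 (1 byte(s))
  byte[7]=0xCB cont=1 payload=0x4B=75: acc |= 75<<0 -> acc=75 shift=7
  byte[8]=0x90 cont=1 payload=0x10=16: acc |= 16<<7 -> acc=2123 shift=14
  byte[9]=0x23 cont=0 payload=0x23=35: acc |= 35<<14 -> acc=575563 shift=21 [end]
Varint 5: bytes[7:10] = CB 90 23 -> value 575563 (3 byte(s))
  byte[10]=0xE3 cont=1 payload=0x63=99: acc |= 99<<0 -> acc=99 shift=7
  byte[11]=0xBC cont=1 payload=0x3C=60: acc |= 60<<7 -> acc=7779 shift=14
  byte[12]=0x2C cont=0 payload=0x2C=44: acc |= 44<<14 -> acc=728675 shift=21 [end]
Varint 6: bytes[10:13] = E3 BC 2C -> value 728675 (3 byte(s))
  byte[13]=0xAA cont=1 payload=0x2A=42: acc |= 42<<0 -> acc=42 shift=7
  byte[14]=0xCF cont=1 payload=0x4F=79: acc |= 79<<7 -> acc=10154 shift=14
  byte[15]=0x0E cont=0 payload=0x0E=14: acc |= 14<<14 -> acc=239530 shift=21 [end]
Varint 7: bytes[13:16] = AA CF 0E -> value 239530 (3 byte(s))

Answer: 10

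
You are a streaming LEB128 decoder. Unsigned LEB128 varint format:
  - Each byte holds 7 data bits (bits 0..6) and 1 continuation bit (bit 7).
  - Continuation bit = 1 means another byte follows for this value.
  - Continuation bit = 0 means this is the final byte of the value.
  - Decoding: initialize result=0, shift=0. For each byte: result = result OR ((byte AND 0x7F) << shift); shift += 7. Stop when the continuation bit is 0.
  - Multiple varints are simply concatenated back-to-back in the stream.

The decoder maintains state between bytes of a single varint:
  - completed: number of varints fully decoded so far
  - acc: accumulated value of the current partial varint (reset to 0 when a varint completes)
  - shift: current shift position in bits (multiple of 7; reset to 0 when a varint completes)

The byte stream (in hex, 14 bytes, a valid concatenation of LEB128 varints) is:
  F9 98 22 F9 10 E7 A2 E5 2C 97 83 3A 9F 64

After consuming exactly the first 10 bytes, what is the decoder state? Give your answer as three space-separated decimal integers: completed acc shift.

Answer: 3 23 7

Derivation:
byte[0]=0xF9 cont=1 payload=0x79: acc |= 121<<0 -> completed=0 acc=121 shift=7
byte[1]=0x98 cont=1 payload=0x18: acc |= 24<<7 -> completed=0 acc=3193 shift=14
byte[2]=0x22 cont=0 payload=0x22: varint #1 complete (value=560249); reset -> completed=1 acc=0 shift=0
byte[3]=0xF9 cont=1 payload=0x79: acc |= 121<<0 -> completed=1 acc=121 shift=7
byte[4]=0x10 cont=0 payload=0x10: varint #2 complete (value=2169); reset -> completed=2 acc=0 shift=0
byte[5]=0xE7 cont=1 payload=0x67: acc |= 103<<0 -> completed=2 acc=103 shift=7
byte[6]=0xA2 cont=1 payload=0x22: acc |= 34<<7 -> completed=2 acc=4455 shift=14
byte[7]=0xE5 cont=1 payload=0x65: acc |= 101<<14 -> completed=2 acc=1659239 shift=21
byte[8]=0x2C cont=0 payload=0x2C: varint #3 complete (value=93933927); reset -> completed=3 acc=0 shift=0
byte[9]=0x97 cont=1 payload=0x17: acc |= 23<<0 -> completed=3 acc=23 shift=7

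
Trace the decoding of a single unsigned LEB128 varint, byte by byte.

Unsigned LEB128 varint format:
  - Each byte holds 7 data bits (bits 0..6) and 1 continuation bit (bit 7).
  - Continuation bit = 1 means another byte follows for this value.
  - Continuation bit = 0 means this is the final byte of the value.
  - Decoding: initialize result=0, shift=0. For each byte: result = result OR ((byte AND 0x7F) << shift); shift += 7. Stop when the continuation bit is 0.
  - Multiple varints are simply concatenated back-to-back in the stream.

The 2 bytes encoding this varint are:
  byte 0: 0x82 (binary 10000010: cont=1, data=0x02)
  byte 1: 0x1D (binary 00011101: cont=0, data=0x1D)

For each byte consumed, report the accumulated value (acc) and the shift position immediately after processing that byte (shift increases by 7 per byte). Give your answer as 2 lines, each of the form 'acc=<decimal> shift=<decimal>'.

Answer: acc=2 shift=7
acc=3714 shift=14

Derivation:
byte 0=0x82: payload=0x02=2, contrib = 2<<0 = 2; acc -> 2, shift -> 7
byte 1=0x1D: payload=0x1D=29, contrib = 29<<7 = 3712; acc -> 3714, shift -> 14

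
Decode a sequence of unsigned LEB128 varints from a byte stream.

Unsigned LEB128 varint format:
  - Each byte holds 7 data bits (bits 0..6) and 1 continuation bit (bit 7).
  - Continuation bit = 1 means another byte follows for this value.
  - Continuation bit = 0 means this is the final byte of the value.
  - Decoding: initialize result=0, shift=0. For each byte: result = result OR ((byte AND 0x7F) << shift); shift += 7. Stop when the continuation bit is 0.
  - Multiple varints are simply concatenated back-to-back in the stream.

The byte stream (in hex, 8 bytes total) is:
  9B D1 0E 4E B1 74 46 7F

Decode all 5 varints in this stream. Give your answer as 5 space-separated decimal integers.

Answer: 239771 78 14897 70 127

Derivation:
  byte[0]=0x9B cont=1 payload=0x1B=27: acc |= 27<<0 -> acc=27 shift=7
  byte[1]=0xD1 cont=1 payload=0x51=81: acc |= 81<<7 -> acc=10395 shift=14
  byte[2]=0x0E cont=0 payload=0x0E=14: acc |= 14<<14 -> acc=239771 shift=21 [end]
Varint 1: bytes[0:3] = 9B D1 0E -> value 239771 (3 byte(s))
  byte[3]=0x4E cont=0 payload=0x4E=78: acc |= 78<<0 -> acc=78 shift=7 [end]
Varint 2: bytes[3:4] = 4E -> value 78 (1 byte(s))
  byte[4]=0xB1 cont=1 payload=0x31=49: acc |= 49<<0 -> acc=49 shift=7
  byte[5]=0x74 cont=0 payload=0x74=116: acc |= 116<<7 -> acc=14897 shift=14 [end]
Varint 3: bytes[4:6] = B1 74 -> value 14897 (2 byte(s))
  byte[6]=0x46 cont=0 payload=0x46=70: acc |= 70<<0 -> acc=70 shift=7 [end]
Varint 4: bytes[6:7] = 46 -> value 70 (1 byte(s))
  byte[7]=0x7F cont=0 payload=0x7F=127: acc |= 127<<0 -> acc=127 shift=7 [end]
Varint 5: bytes[7:8] = 7F -> value 127 (1 byte(s))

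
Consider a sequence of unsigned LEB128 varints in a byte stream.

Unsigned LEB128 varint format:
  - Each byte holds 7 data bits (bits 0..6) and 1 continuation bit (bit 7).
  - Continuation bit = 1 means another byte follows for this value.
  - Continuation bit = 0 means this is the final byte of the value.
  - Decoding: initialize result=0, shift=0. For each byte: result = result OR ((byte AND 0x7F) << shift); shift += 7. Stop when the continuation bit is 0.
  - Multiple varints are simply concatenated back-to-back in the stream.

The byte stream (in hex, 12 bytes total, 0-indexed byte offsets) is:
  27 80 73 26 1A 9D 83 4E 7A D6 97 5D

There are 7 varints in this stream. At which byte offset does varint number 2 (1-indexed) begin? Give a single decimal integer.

Answer: 1

Derivation:
  byte[0]=0x27 cont=0 payload=0x27=39: acc |= 39<<0 -> acc=39 shift=7 [end]
Varint 1: bytes[0:1] = 27 -> value 39 (1 byte(s))
  byte[1]=0x80 cont=1 payload=0x00=0: acc |= 0<<0 -> acc=0 shift=7
  byte[2]=0x73 cont=0 payload=0x73=115: acc |= 115<<7 -> acc=14720 shift=14 [end]
Varint 2: bytes[1:3] = 80 73 -> value 14720 (2 byte(s))
  byte[3]=0x26 cont=0 payload=0x26=38: acc |= 38<<0 -> acc=38 shift=7 [end]
Varint 3: bytes[3:4] = 26 -> value 38 (1 byte(s))
  byte[4]=0x1A cont=0 payload=0x1A=26: acc |= 26<<0 -> acc=26 shift=7 [end]
Varint 4: bytes[4:5] = 1A -> value 26 (1 byte(s))
  byte[5]=0x9D cont=1 payload=0x1D=29: acc |= 29<<0 -> acc=29 shift=7
  byte[6]=0x83 cont=1 payload=0x03=3: acc |= 3<<7 -> acc=413 shift=14
  byte[7]=0x4E cont=0 payload=0x4E=78: acc |= 78<<14 -> acc=1278365 shift=21 [end]
Varint 5: bytes[5:8] = 9D 83 4E -> value 1278365 (3 byte(s))
  byte[8]=0x7A cont=0 payload=0x7A=122: acc |= 122<<0 -> acc=122 shift=7 [end]
Varint 6: bytes[8:9] = 7A -> value 122 (1 byte(s))
  byte[9]=0xD6 cont=1 payload=0x56=86: acc |= 86<<0 -> acc=86 shift=7
  byte[10]=0x97 cont=1 payload=0x17=23: acc |= 23<<7 -> acc=3030 shift=14
  byte[11]=0x5D cont=0 payload=0x5D=93: acc |= 93<<14 -> acc=1526742 shift=21 [end]
Varint 7: bytes[9:12] = D6 97 5D -> value 1526742 (3 byte(s))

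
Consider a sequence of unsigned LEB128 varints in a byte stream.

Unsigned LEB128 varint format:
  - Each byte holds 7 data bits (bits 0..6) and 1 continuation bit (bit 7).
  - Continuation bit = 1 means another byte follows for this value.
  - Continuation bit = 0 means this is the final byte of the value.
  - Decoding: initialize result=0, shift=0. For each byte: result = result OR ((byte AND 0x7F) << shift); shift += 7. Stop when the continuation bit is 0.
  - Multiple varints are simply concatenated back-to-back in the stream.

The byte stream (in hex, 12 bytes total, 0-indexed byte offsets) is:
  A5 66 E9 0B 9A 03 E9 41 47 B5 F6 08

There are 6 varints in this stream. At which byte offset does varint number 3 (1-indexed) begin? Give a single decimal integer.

  byte[0]=0xA5 cont=1 payload=0x25=37: acc |= 37<<0 -> acc=37 shift=7
  byte[1]=0x66 cont=0 payload=0x66=102: acc |= 102<<7 -> acc=13093 shift=14 [end]
Varint 1: bytes[0:2] = A5 66 -> value 13093 (2 byte(s))
  byte[2]=0xE9 cont=1 payload=0x69=105: acc |= 105<<0 -> acc=105 shift=7
  byte[3]=0x0B cont=0 payload=0x0B=11: acc |= 11<<7 -> acc=1513 shift=14 [end]
Varint 2: bytes[2:4] = E9 0B -> value 1513 (2 byte(s))
  byte[4]=0x9A cont=1 payload=0x1A=26: acc |= 26<<0 -> acc=26 shift=7
  byte[5]=0x03 cont=0 payload=0x03=3: acc |= 3<<7 -> acc=410 shift=14 [end]
Varint 3: bytes[4:6] = 9A 03 -> value 410 (2 byte(s))
  byte[6]=0xE9 cont=1 payload=0x69=105: acc |= 105<<0 -> acc=105 shift=7
  byte[7]=0x41 cont=0 payload=0x41=65: acc |= 65<<7 -> acc=8425 shift=14 [end]
Varint 4: bytes[6:8] = E9 41 -> value 8425 (2 byte(s))
  byte[8]=0x47 cont=0 payload=0x47=71: acc |= 71<<0 -> acc=71 shift=7 [end]
Varint 5: bytes[8:9] = 47 -> value 71 (1 byte(s))
  byte[9]=0xB5 cont=1 payload=0x35=53: acc |= 53<<0 -> acc=53 shift=7
  byte[10]=0xF6 cont=1 payload=0x76=118: acc |= 118<<7 -> acc=15157 shift=14
  byte[11]=0x08 cont=0 payload=0x08=8: acc |= 8<<14 -> acc=146229 shift=21 [end]
Varint 6: bytes[9:12] = B5 F6 08 -> value 146229 (3 byte(s))

Answer: 4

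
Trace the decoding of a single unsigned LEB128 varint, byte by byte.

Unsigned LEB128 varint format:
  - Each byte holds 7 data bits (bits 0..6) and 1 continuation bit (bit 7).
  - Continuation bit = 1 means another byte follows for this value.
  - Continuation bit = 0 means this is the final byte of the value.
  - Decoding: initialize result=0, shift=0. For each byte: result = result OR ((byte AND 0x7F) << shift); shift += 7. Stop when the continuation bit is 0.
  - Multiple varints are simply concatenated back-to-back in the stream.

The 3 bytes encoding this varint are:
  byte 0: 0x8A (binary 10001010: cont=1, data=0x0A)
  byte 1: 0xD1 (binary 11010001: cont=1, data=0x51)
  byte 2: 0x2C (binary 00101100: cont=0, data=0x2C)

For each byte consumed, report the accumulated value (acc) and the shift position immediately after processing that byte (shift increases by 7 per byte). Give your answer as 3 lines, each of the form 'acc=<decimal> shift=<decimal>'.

byte 0=0x8A: payload=0x0A=10, contrib = 10<<0 = 10; acc -> 10, shift -> 7
byte 1=0xD1: payload=0x51=81, contrib = 81<<7 = 10368; acc -> 10378, shift -> 14
byte 2=0x2C: payload=0x2C=44, contrib = 44<<14 = 720896; acc -> 731274, shift -> 21

Answer: acc=10 shift=7
acc=10378 shift=14
acc=731274 shift=21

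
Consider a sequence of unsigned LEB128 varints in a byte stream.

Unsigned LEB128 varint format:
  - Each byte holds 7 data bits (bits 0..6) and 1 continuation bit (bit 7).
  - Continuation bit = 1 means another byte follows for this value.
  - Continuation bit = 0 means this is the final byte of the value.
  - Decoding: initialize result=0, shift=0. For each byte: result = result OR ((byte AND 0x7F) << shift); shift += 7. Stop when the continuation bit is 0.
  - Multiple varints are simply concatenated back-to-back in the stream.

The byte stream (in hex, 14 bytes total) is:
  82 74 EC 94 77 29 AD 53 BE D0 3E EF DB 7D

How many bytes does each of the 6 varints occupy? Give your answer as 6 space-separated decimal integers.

  byte[0]=0x82 cont=1 payload=0x02=2: acc |= 2<<0 -> acc=2 shift=7
  byte[1]=0x74 cont=0 payload=0x74=116: acc |= 116<<7 -> acc=14850 shift=14 [end]
Varint 1: bytes[0:2] = 82 74 -> value 14850 (2 byte(s))
  byte[2]=0xEC cont=1 payload=0x6C=108: acc |= 108<<0 -> acc=108 shift=7
  byte[3]=0x94 cont=1 payload=0x14=20: acc |= 20<<7 -> acc=2668 shift=14
  byte[4]=0x77 cont=0 payload=0x77=119: acc |= 119<<14 -> acc=1952364 shift=21 [end]
Varint 2: bytes[2:5] = EC 94 77 -> value 1952364 (3 byte(s))
  byte[5]=0x29 cont=0 payload=0x29=41: acc |= 41<<0 -> acc=41 shift=7 [end]
Varint 3: bytes[5:6] = 29 -> value 41 (1 byte(s))
  byte[6]=0xAD cont=1 payload=0x2D=45: acc |= 45<<0 -> acc=45 shift=7
  byte[7]=0x53 cont=0 payload=0x53=83: acc |= 83<<7 -> acc=10669 shift=14 [end]
Varint 4: bytes[6:8] = AD 53 -> value 10669 (2 byte(s))
  byte[8]=0xBE cont=1 payload=0x3E=62: acc |= 62<<0 -> acc=62 shift=7
  byte[9]=0xD0 cont=1 payload=0x50=80: acc |= 80<<7 -> acc=10302 shift=14
  byte[10]=0x3E cont=0 payload=0x3E=62: acc |= 62<<14 -> acc=1026110 shift=21 [end]
Varint 5: bytes[8:11] = BE D0 3E -> value 1026110 (3 byte(s))
  byte[11]=0xEF cont=1 payload=0x6F=111: acc |= 111<<0 -> acc=111 shift=7
  byte[12]=0xDB cont=1 payload=0x5B=91: acc |= 91<<7 -> acc=11759 shift=14
  byte[13]=0x7D cont=0 payload=0x7D=125: acc |= 125<<14 -> acc=2059759 shift=21 [end]
Varint 6: bytes[11:14] = EF DB 7D -> value 2059759 (3 byte(s))

Answer: 2 3 1 2 3 3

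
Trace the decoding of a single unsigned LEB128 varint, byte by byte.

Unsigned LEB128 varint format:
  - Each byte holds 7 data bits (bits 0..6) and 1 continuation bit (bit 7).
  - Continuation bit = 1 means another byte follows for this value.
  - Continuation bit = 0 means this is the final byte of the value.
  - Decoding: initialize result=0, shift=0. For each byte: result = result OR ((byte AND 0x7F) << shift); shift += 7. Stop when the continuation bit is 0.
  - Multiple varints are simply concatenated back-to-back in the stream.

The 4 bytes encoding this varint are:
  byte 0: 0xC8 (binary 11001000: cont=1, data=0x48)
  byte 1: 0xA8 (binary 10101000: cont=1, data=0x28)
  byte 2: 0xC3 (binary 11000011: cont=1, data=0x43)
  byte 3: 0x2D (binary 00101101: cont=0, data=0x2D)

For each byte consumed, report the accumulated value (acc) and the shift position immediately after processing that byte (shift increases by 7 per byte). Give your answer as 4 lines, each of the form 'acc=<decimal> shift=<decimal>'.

byte 0=0xC8: payload=0x48=72, contrib = 72<<0 = 72; acc -> 72, shift -> 7
byte 1=0xA8: payload=0x28=40, contrib = 40<<7 = 5120; acc -> 5192, shift -> 14
byte 2=0xC3: payload=0x43=67, contrib = 67<<14 = 1097728; acc -> 1102920, shift -> 21
byte 3=0x2D: payload=0x2D=45, contrib = 45<<21 = 94371840; acc -> 95474760, shift -> 28

Answer: acc=72 shift=7
acc=5192 shift=14
acc=1102920 shift=21
acc=95474760 shift=28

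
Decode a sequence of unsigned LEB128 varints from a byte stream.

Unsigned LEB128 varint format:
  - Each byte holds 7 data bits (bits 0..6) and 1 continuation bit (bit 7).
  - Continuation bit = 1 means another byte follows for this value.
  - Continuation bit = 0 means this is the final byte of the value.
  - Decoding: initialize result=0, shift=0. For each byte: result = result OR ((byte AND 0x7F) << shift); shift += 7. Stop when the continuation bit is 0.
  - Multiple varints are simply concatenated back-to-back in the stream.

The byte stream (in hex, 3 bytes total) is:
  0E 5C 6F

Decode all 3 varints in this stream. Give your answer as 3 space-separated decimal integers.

Answer: 14 92 111

Derivation:
  byte[0]=0x0E cont=0 payload=0x0E=14: acc |= 14<<0 -> acc=14 shift=7 [end]
Varint 1: bytes[0:1] = 0E -> value 14 (1 byte(s))
  byte[1]=0x5C cont=0 payload=0x5C=92: acc |= 92<<0 -> acc=92 shift=7 [end]
Varint 2: bytes[1:2] = 5C -> value 92 (1 byte(s))
  byte[2]=0x6F cont=0 payload=0x6F=111: acc |= 111<<0 -> acc=111 shift=7 [end]
Varint 3: bytes[2:3] = 6F -> value 111 (1 byte(s))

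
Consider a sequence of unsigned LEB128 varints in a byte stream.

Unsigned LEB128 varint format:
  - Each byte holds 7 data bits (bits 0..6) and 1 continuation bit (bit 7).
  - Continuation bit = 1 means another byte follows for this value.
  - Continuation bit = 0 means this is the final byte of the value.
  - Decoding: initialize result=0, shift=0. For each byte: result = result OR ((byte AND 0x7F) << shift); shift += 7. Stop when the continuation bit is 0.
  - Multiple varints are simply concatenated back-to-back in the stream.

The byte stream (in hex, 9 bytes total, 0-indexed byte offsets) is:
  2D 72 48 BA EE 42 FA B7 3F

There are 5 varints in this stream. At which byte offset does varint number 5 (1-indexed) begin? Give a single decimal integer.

  byte[0]=0x2D cont=0 payload=0x2D=45: acc |= 45<<0 -> acc=45 shift=7 [end]
Varint 1: bytes[0:1] = 2D -> value 45 (1 byte(s))
  byte[1]=0x72 cont=0 payload=0x72=114: acc |= 114<<0 -> acc=114 shift=7 [end]
Varint 2: bytes[1:2] = 72 -> value 114 (1 byte(s))
  byte[2]=0x48 cont=0 payload=0x48=72: acc |= 72<<0 -> acc=72 shift=7 [end]
Varint 3: bytes[2:3] = 48 -> value 72 (1 byte(s))
  byte[3]=0xBA cont=1 payload=0x3A=58: acc |= 58<<0 -> acc=58 shift=7
  byte[4]=0xEE cont=1 payload=0x6E=110: acc |= 110<<7 -> acc=14138 shift=14
  byte[5]=0x42 cont=0 payload=0x42=66: acc |= 66<<14 -> acc=1095482 shift=21 [end]
Varint 4: bytes[3:6] = BA EE 42 -> value 1095482 (3 byte(s))
  byte[6]=0xFA cont=1 payload=0x7A=122: acc |= 122<<0 -> acc=122 shift=7
  byte[7]=0xB7 cont=1 payload=0x37=55: acc |= 55<<7 -> acc=7162 shift=14
  byte[8]=0x3F cont=0 payload=0x3F=63: acc |= 63<<14 -> acc=1039354 shift=21 [end]
Varint 5: bytes[6:9] = FA B7 3F -> value 1039354 (3 byte(s))

Answer: 6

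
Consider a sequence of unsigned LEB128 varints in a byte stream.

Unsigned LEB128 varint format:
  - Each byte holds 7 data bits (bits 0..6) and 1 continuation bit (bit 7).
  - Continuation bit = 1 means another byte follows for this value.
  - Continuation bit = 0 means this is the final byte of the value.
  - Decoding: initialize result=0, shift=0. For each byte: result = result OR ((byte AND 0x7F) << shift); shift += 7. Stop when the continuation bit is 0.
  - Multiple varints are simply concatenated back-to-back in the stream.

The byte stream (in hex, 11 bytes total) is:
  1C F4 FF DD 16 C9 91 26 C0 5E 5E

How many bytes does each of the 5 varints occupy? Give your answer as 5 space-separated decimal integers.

Answer: 1 4 3 2 1

Derivation:
  byte[0]=0x1C cont=0 payload=0x1C=28: acc |= 28<<0 -> acc=28 shift=7 [end]
Varint 1: bytes[0:1] = 1C -> value 28 (1 byte(s))
  byte[1]=0xF4 cont=1 payload=0x74=116: acc |= 116<<0 -> acc=116 shift=7
  byte[2]=0xFF cont=1 payload=0x7F=127: acc |= 127<<7 -> acc=16372 shift=14
  byte[3]=0xDD cont=1 payload=0x5D=93: acc |= 93<<14 -> acc=1540084 shift=21
  byte[4]=0x16 cont=0 payload=0x16=22: acc |= 22<<21 -> acc=47677428 shift=28 [end]
Varint 2: bytes[1:5] = F4 FF DD 16 -> value 47677428 (4 byte(s))
  byte[5]=0xC9 cont=1 payload=0x49=73: acc |= 73<<0 -> acc=73 shift=7
  byte[6]=0x91 cont=1 payload=0x11=17: acc |= 17<<7 -> acc=2249 shift=14
  byte[7]=0x26 cont=0 payload=0x26=38: acc |= 38<<14 -> acc=624841 shift=21 [end]
Varint 3: bytes[5:8] = C9 91 26 -> value 624841 (3 byte(s))
  byte[8]=0xC0 cont=1 payload=0x40=64: acc |= 64<<0 -> acc=64 shift=7
  byte[9]=0x5E cont=0 payload=0x5E=94: acc |= 94<<7 -> acc=12096 shift=14 [end]
Varint 4: bytes[8:10] = C0 5E -> value 12096 (2 byte(s))
  byte[10]=0x5E cont=0 payload=0x5E=94: acc |= 94<<0 -> acc=94 shift=7 [end]
Varint 5: bytes[10:11] = 5E -> value 94 (1 byte(s))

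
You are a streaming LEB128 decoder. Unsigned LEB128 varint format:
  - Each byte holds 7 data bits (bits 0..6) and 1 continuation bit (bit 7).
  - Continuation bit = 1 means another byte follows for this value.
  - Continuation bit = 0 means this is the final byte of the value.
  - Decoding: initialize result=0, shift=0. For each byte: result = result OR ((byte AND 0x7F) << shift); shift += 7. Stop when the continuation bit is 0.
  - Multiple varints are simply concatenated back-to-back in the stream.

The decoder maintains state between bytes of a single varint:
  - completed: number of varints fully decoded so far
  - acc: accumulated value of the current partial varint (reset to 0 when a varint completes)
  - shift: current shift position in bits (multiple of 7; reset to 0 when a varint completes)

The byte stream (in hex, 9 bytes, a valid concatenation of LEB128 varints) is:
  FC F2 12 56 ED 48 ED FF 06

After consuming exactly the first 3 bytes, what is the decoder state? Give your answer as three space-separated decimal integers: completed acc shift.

Answer: 1 0 0

Derivation:
byte[0]=0xFC cont=1 payload=0x7C: acc |= 124<<0 -> completed=0 acc=124 shift=7
byte[1]=0xF2 cont=1 payload=0x72: acc |= 114<<7 -> completed=0 acc=14716 shift=14
byte[2]=0x12 cont=0 payload=0x12: varint #1 complete (value=309628); reset -> completed=1 acc=0 shift=0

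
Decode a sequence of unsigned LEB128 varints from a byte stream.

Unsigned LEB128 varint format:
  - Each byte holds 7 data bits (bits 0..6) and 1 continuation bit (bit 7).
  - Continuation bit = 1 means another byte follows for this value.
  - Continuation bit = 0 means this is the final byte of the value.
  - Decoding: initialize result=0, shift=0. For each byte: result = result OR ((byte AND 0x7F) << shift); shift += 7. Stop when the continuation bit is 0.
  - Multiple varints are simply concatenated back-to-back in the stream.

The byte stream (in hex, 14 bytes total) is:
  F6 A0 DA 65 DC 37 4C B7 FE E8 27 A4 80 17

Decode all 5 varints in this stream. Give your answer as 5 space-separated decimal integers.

Answer: 213291126 7132 76 83509047 376868

Derivation:
  byte[0]=0xF6 cont=1 payload=0x76=118: acc |= 118<<0 -> acc=118 shift=7
  byte[1]=0xA0 cont=1 payload=0x20=32: acc |= 32<<7 -> acc=4214 shift=14
  byte[2]=0xDA cont=1 payload=0x5A=90: acc |= 90<<14 -> acc=1478774 shift=21
  byte[3]=0x65 cont=0 payload=0x65=101: acc |= 101<<21 -> acc=213291126 shift=28 [end]
Varint 1: bytes[0:4] = F6 A0 DA 65 -> value 213291126 (4 byte(s))
  byte[4]=0xDC cont=1 payload=0x5C=92: acc |= 92<<0 -> acc=92 shift=7
  byte[5]=0x37 cont=0 payload=0x37=55: acc |= 55<<7 -> acc=7132 shift=14 [end]
Varint 2: bytes[4:6] = DC 37 -> value 7132 (2 byte(s))
  byte[6]=0x4C cont=0 payload=0x4C=76: acc |= 76<<0 -> acc=76 shift=7 [end]
Varint 3: bytes[6:7] = 4C -> value 76 (1 byte(s))
  byte[7]=0xB7 cont=1 payload=0x37=55: acc |= 55<<0 -> acc=55 shift=7
  byte[8]=0xFE cont=1 payload=0x7E=126: acc |= 126<<7 -> acc=16183 shift=14
  byte[9]=0xE8 cont=1 payload=0x68=104: acc |= 104<<14 -> acc=1720119 shift=21
  byte[10]=0x27 cont=0 payload=0x27=39: acc |= 39<<21 -> acc=83509047 shift=28 [end]
Varint 4: bytes[7:11] = B7 FE E8 27 -> value 83509047 (4 byte(s))
  byte[11]=0xA4 cont=1 payload=0x24=36: acc |= 36<<0 -> acc=36 shift=7
  byte[12]=0x80 cont=1 payload=0x00=0: acc |= 0<<7 -> acc=36 shift=14
  byte[13]=0x17 cont=0 payload=0x17=23: acc |= 23<<14 -> acc=376868 shift=21 [end]
Varint 5: bytes[11:14] = A4 80 17 -> value 376868 (3 byte(s))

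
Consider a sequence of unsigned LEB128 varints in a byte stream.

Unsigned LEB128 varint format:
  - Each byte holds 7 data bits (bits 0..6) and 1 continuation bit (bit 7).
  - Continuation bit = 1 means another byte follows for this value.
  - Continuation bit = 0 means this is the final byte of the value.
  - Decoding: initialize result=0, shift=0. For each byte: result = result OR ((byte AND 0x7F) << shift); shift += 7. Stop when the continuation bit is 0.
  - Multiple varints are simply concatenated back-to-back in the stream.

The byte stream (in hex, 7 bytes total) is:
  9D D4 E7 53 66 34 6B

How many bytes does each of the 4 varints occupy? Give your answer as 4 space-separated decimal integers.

  byte[0]=0x9D cont=1 payload=0x1D=29: acc |= 29<<0 -> acc=29 shift=7
  byte[1]=0xD4 cont=1 payload=0x54=84: acc |= 84<<7 -> acc=10781 shift=14
  byte[2]=0xE7 cont=1 payload=0x67=103: acc |= 103<<14 -> acc=1698333 shift=21
  byte[3]=0x53 cont=0 payload=0x53=83: acc |= 83<<21 -> acc=175761949 shift=28 [end]
Varint 1: bytes[0:4] = 9D D4 E7 53 -> value 175761949 (4 byte(s))
  byte[4]=0x66 cont=0 payload=0x66=102: acc |= 102<<0 -> acc=102 shift=7 [end]
Varint 2: bytes[4:5] = 66 -> value 102 (1 byte(s))
  byte[5]=0x34 cont=0 payload=0x34=52: acc |= 52<<0 -> acc=52 shift=7 [end]
Varint 3: bytes[5:6] = 34 -> value 52 (1 byte(s))
  byte[6]=0x6B cont=0 payload=0x6B=107: acc |= 107<<0 -> acc=107 shift=7 [end]
Varint 4: bytes[6:7] = 6B -> value 107 (1 byte(s))

Answer: 4 1 1 1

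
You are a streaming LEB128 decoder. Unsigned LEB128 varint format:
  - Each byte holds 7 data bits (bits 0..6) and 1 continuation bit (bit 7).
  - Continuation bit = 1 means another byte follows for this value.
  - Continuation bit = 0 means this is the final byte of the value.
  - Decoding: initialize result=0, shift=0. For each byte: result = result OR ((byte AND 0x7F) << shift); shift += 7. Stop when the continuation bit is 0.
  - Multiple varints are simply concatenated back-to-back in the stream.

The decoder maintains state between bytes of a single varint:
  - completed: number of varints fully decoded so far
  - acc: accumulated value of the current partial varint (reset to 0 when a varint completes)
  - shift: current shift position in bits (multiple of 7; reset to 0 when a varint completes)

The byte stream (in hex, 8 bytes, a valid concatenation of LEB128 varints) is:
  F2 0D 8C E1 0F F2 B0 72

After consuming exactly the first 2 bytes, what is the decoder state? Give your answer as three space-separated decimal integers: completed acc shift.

Answer: 1 0 0

Derivation:
byte[0]=0xF2 cont=1 payload=0x72: acc |= 114<<0 -> completed=0 acc=114 shift=7
byte[1]=0x0D cont=0 payload=0x0D: varint #1 complete (value=1778); reset -> completed=1 acc=0 shift=0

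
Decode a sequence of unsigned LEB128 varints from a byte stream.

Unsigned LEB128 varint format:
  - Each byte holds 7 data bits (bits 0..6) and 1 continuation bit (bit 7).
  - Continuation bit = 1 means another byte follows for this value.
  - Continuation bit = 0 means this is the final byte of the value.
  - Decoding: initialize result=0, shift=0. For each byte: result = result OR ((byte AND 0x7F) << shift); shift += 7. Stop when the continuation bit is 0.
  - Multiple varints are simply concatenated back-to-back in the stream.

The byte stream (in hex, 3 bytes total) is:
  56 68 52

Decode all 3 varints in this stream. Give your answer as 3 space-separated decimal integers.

Answer: 86 104 82

Derivation:
  byte[0]=0x56 cont=0 payload=0x56=86: acc |= 86<<0 -> acc=86 shift=7 [end]
Varint 1: bytes[0:1] = 56 -> value 86 (1 byte(s))
  byte[1]=0x68 cont=0 payload=0x68=104: acc |= 104<<0 -> acc=104 shift=7 [end]
Varint 2: bytes[1:2] = 68 -> value 104 (1 byte(s))
  byte[2]=0x52 cont=0 payload=0x52=82: acc |= 82<<0 -> acc=82 shift=7 [end]
Varint 3: bytes[2:3] = 52 -> value 82 (1 byte(s))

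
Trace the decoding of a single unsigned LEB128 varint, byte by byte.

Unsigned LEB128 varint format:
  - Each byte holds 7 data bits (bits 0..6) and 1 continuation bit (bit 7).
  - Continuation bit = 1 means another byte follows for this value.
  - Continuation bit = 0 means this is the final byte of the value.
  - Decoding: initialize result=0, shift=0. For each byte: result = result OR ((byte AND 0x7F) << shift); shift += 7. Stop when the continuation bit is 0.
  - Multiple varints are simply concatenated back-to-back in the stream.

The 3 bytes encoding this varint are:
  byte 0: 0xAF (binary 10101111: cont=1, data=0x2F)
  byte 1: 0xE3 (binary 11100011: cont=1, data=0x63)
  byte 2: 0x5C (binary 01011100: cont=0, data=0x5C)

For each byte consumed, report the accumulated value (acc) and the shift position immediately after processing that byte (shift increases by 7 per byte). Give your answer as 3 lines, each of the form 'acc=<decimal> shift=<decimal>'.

Answer: acc=47 shift=7
acc=12719 shift=14
acc=1520047 shift=21

Derivation:
byte 0=0xAF: payload=0x2F=47, contrib = 47<<0 = 47; acc -> 47, shift -> 7
byte 1=0xE3: payload=0x63=99, contrib = 99<<7 = 12672; acc -> 12719, shift -> 14
byte 2=0x5C: payload=0x5C=92, contrib = 92<<14 = 1507328; acc -> 1520047, shift -> 21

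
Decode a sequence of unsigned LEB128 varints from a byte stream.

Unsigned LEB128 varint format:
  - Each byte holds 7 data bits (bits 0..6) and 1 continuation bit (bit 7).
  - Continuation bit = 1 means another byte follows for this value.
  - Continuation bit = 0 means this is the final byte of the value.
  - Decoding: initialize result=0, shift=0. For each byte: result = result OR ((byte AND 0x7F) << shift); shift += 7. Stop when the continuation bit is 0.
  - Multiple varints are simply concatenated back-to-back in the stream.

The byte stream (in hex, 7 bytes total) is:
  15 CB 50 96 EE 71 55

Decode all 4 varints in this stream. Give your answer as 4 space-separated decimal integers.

Answer: 21 10315 1865494 85

Derivation:
  byte[0]=0x15 cont=0 payload=0x15=21: acc |= 21<<0 -> acc=21 shift=7 [end]
Varint 1: bytes[0:1] = 15 -> value 21 (1 byte(s))
  byte[1]=0xCB cont=1 payload=0x4B=75: acc |= 75<<0 -> acc=75 shift=7
  byte[2]=0x50 cont=0 payload=0x50=80: acc |= 80<<7 -> acc=10315 shift=14 [end]
Varint 2: bytes[1:3] = CB 50 -> value 10315 (2 byte(s))
  byte[3]=0x96 cont=1 payload=0x16=22: acc |= 22<<0 -> acc=22 shift=7
  byte[4]=0xEE cont=1 payload=0x6E=110: acc |= 110<<7 -> acc=14102 shift=14
  byte[5]=0x71 cont=0 payload=0x71=113: acc |= 113<<14 -> acc=1865494 shift=21 [end]
Varint 3: bytes[3:6] = 96 EE 71 -> value 1865494 (3 byte(s))
  byte[6]=0x55 cont=0 payload=0x55=85: acc |= 85<<0 -> acc=85 shift=7 [end]
Varint 4: bytes[6:7] = 55 -> value 85 (1 byte(s))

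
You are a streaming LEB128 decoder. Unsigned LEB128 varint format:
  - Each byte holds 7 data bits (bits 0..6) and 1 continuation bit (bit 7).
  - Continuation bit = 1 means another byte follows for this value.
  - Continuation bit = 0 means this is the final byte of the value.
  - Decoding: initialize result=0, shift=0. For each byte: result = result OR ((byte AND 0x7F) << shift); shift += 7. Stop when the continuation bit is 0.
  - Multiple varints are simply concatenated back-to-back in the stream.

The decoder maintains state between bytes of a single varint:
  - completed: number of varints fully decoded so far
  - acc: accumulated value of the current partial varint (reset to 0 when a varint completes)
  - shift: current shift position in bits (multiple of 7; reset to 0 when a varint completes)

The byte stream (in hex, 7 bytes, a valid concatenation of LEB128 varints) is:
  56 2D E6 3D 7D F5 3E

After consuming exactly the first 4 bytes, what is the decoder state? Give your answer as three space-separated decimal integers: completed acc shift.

Answer: 3 0 0

Derivation:
byte[0]=0x56 cont=0 payload=0x56: varint #1 complete (value=86); reset -> completed=1 acc=0 shift=0
byte[1]=0x2D cont=0 payload=0x2D: varint #2 complete (value=45); reset -> completed=2 acc=0 shift=0
byte[2]=0xE6 cont=1 payload=0x66: acc |= 102<<0 -> completed=2 acc=102 shift=7
byte[3]=0x3D cont=0 payload=0x3D: varint #3 complete (value=7910); reset -> completed=3 acc=0 shift=0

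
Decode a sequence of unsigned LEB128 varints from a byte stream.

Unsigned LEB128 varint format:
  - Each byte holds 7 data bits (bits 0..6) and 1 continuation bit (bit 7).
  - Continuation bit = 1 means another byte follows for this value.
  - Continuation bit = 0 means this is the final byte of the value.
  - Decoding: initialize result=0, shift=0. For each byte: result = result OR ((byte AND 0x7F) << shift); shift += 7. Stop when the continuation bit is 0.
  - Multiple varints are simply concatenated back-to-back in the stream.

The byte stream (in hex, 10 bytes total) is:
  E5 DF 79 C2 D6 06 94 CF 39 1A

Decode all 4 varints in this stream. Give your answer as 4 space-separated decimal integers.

Answer: 1994725 109378 944020 26

Derivation:
  byte[0]=0xE5 cont=1 payload=0x65=101: acc |= 101<<0 -> acc=101 shift=7
  byte[1]=0xDF cont=1 payload=0x5F=95: acc |= 95<<7 -> acc=12261 shift=14
  byte[2]=0x79 cont=0 payload=0x79=121: acc |= 121<<14 -> acc=1994725 shift=21 [end]
Varint 1: bytes[0:3] = E5 DF 79 -> value 1994725 (3 byte(s))
  byte[3]=0xC2 cont=1 payload=0x42=66: acc |= 66<<0 -> acc=66 shift=7
  byte[4]=0xD6 cont=1 payload=0x56=86: acc |= 86<<7 -> acc=11074 shift=14
  byte[5]=0x06 cont=0 payload=0x06=6: acc |= 6<<14 -> acc=109378 shift=21 [end]
Varint 2: bytes[3:6] = C2 D6 06 -> value 109378 (3 byte(s))
  byte[6]=0x94 cont=1 payload=0x14=20: acc |= 20<<0 -> acc=20 shift=7
  byte[7]=0xCF cont=1 payload=0x4F=79: acc |= 79<<7 -> acc=10132 shift=14
  byte[8]=0x39 cont=0 payload=0x39=57: acc |= 57<<14 -> acc=944020 shift=21 [end]
Varint 3: bytes[6:9] = 94 CF 39 -> value 944020 (3 byte(s))
  byte[9]=0x1A cont=0 payload=0x1A=26: acc |= 26<<0 -> acc=26 shift=7 [end]
Varint 4: bytes[9:10] = 1A -> value 26 (1 byte(s))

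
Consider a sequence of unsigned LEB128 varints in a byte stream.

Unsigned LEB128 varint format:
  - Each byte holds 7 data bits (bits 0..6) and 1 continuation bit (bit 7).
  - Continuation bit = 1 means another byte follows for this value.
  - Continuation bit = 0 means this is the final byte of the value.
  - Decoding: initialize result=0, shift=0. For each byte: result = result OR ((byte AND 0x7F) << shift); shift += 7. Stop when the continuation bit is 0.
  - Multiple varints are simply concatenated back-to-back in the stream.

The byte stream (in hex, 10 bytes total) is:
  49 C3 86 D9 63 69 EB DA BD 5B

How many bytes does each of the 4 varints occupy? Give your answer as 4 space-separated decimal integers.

  byte[0]=0x49 cont=0 payload=0x49=73: acc |= 73<<0 -> acc=73 shift=7 [end]
Varint 1: bytes[0:1] = 49 -> value 73 (1 byte(s))
  byte[1]=0xC3 cont=1 payload=0x43=67: acc |= 67<<0 -> acc=67 shift=7
  byte[2]=0x86 cont=1 payload=0x06=6: acc |= 6<<7 -> acc=835 shift=14
  byte[3]=0xD9 cont=1 payload=0x59=89: acc |= 89<<14 -> acc=1459011 shift=21
  byte[4]=0x63 cont=0 payload=0x63=99: acc |= 99<<21 -> acc=209077059 shift=28 [end]
Varint 2: bytes[1:5] = C3 86 D9 63 -> value 209077059 (4 byte(s))
  byte[5]=0x69 cont=0 payload=0x69=105: acc |= 105<<0 -> acc=105 shift=7 [end]
Varint 3: bytes[5:6] = 69 -> value 105 (1 byte(s))
  byte[6]=0xEB cont=1 payload=0x6B=107: acc |= 107<<0 -> acc=107 shift=7
  byte[7]=0xDA cont=1 payload=0x5A=90: acc |= 90<<7 -> acc=11627 shift=14
  byte[8]=0xBD cont=1 payload=0x3D=61: acc |= 61<<14 -> acc=1011051 shift=21
  byte[9]=0x5B cont=0 payload=0x5B=91: acc |= 91<<21 -> acc=191851883 shift=28 [end]
Varint 4: bytes[6:10] = EB DA BD 5B -> value 191851883 (4 byte(s))

Answer: 1 4 1 4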